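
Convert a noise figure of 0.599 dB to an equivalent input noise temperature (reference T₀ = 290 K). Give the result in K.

42.9 K

F = 10^(0.599/10) = 1.14789
T_e = (F − 1)·T₀ = (1.14789 − 1) × 290 = 42.9 K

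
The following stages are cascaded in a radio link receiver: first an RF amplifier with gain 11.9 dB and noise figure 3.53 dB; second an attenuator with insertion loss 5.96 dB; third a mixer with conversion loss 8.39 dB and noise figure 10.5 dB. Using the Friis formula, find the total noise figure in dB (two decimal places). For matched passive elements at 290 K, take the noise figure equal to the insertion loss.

Convert to linear (a loss of L dB is a gain of −L dB): F_i = 10^(NF_i/10), G_i = 10^(G_i,dB/10)
  Stage 1: F_1 = 10^(3.53/10) = 2.254, G_1 = 10^(11.9/10) = 15.49
  Stage 2: F_2 = 10^(5.96/10) = 3.945, G_2 = 10^(−5.96/10) = 0.2535
  Stage 3: F_3 = 10^(10.5/10) = 11.22, G_3 = 10^(−8.39/10) = 0.1449
Friis cascade:
  F = 2.254 + (3.945 − 1)/15.49 + (11.22 − 1)/3.926 = 5.047
NF = 10 log₁₀(5.047) = 7.03 dB

7.03 dB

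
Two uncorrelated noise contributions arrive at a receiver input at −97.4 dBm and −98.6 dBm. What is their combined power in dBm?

Convert to linear, add, convert back:
P₁ = 1.82×10⁻¹³ W, P₂ = 1.38×10⁻¹³ W
P_tot = 3.20×10⁻¹³ W → 10 log₁₀(P_tot / 10⁻³) = −94.9 dBm

−94.9 dBm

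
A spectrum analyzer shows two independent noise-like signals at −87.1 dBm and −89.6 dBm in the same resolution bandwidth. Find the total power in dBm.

Convert to linear, add, convert back:
P₁ = 1.95×10⁻¹² W, P₂ = 1.10×10⁻¹² W
P_tot = 3.05×10⁻¹² W → 10 log₁₀(P_tot / 10⁻³) = −85.2 dBm

−85.2 dBm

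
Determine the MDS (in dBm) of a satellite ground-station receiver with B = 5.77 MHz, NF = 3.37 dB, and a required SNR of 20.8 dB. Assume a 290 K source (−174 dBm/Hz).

Sensitivity = −174 + 10 log₁₀(B) + NF + SNR_min
= −174 + 67.61 + 3.37 + 20.8
= −82.22 dBm → −82.2 dBm

−82.2 dBm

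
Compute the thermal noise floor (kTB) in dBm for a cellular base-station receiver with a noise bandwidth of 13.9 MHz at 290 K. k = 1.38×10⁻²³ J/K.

−102.5 dBm

P_n = kTB = 1.38×10⁻²³ × 290 × 1.39×10⁷ = 5.56×10⁻¹⁴ W
In dBm: 10 log₁₀(5.56×10⁻¹⁴ / 10⁻³) = −102.5 dBm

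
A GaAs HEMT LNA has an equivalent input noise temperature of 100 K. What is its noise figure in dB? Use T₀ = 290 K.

F = 1 + T_e/T₀ = 1 + 100/290 = 1.34483
NF = 10 log₁₀(1.34483) = 1.29 dB

1.29 dB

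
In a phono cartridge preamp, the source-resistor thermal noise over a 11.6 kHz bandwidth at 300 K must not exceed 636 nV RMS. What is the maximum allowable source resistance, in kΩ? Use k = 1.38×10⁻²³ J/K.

2.11 kΩ

Johnson–Nyquist: V_n = √(4kTRB) ⇒ R = V_n² / (4kTB)
4kTB = 4 × 1.38×10⁻²³ × 300 × 1.16×10⁴ = 1.92×10⁻¹⁶
R = (6.36×10⁻⁷)² / 1.92×10⁻¹⁶ = 2.11×10³ Ω = 2.11 kΩ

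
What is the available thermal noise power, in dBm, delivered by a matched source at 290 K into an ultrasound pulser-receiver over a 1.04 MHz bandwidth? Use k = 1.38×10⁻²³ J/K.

P_n = kTB = 1.38×10⁻²³ × 290 × 1.04×10⁶ = 4.16×10⁻¹⁵ W
In dBm: 10 log₁₀(4.16×10⁻¹⁵ / 10⁻³) = −113.8 dBm

−113.8 dBm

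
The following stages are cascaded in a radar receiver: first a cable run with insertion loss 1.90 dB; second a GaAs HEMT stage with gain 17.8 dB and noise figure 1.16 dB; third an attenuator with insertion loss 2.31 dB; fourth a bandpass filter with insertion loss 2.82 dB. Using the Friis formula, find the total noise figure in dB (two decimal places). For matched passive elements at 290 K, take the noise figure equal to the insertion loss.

3.18 dB

Convert to linear (a loss of L dB is a gain of −L dB): F_i = 10^(NF_i/10), G_i = 10^(G_i,dB/10)
  Stage 1: F_1 = 10^(1.90/10) = 1.549, G_1 = 10^(−1.90/10) = 0.6457
  Stage 2: F_2 = 10^(1.16/10) = 1.306, G_2 = 10^(17.8/10) = 60.26
  Stage 3: F_3 = 10^(2.31/10) = 1.702, G_3 = 10^(−2.31/10) = 0.5875
  Stage 4: F_4 = 10^(2.82/10) = 1.914, G_4 = 10^(−2.82/10) = 0.5224
Friis cascade:
  F = 1.549 + (1.306 − 1)/0.6457 + (1.702 − 1)/38.90 + (1.914 − 1)/22.86 = 2.081
NF = 10 log₁₀(2.081) = 3.18 dB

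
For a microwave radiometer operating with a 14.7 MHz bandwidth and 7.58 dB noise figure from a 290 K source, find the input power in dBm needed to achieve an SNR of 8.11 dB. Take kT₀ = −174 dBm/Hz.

Sensitivity = −174 + 10 log₁₀(B) + NF + SNR_min
= −174 + 71.67 + 7.58 + 8.11
= −86.64 dBm → −86.6 dBm

−86.6 dBm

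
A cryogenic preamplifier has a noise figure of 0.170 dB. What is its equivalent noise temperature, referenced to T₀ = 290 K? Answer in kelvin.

11.6 K

F = 10^(0.170/10) = 1.03992
T_e = (F − 1)·T₀ = (1.03992 − 1) × 290 = 11.6 K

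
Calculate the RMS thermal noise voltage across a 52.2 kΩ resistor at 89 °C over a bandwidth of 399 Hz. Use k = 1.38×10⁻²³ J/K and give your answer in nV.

645 nV

T = 89 °C + 273.15 = 362.15 K
V_n = √(4kTRB)
4kTRB = 4 × 1.38×10⁻²³ × 362.15 × 5.22×10⁴ × 3.99×10² = 4.16×10⁻¹³ V²
V_n = √(4.16×10⁻¹³) = 6.45×10⁻⁷ V = 645 nV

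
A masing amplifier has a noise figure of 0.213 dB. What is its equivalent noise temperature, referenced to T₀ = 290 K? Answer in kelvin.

F = 10^(0.213/10) = 1.05027
T_e = (F − 1)·T₀ = (1.05027 − 1) × 290 = 14.6 K

14.6 K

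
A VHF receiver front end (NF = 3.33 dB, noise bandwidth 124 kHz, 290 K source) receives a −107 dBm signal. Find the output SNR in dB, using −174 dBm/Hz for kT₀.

12.7 dB

Noise floor: N = −174 + 10 log₁₀(B) + NF
10 log₁₀(1.24×10⁵) = 50.93 dB
N = −174 + 50.93 + 3.33 = −119.74 dBm
SNR = P_sig − N = −107 − (−119.74) = 12.74 dB → 12.7 dB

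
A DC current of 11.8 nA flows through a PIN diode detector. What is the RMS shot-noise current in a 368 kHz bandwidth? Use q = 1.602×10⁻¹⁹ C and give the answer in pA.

37.3 pA

I_n = √(2qI·B)
2qI·B = 2 × 1.602×10⁻¹⁹ × 1.18×10⁻⁸ × 3.68×10⁵ = 1.39×10⁻²¹ A²
I_n = √(1.39×10⁻²¹) = 3.73×10⁻¹¹ A = 37.3 pA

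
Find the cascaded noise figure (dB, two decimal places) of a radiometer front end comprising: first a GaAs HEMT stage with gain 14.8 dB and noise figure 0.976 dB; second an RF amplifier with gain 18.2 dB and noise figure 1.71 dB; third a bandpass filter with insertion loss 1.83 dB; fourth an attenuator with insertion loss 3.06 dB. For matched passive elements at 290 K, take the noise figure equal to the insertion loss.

1.03 dB

Convert to linear (a loss of L dB is a gain of −L dB): F_i = 10^(NF_i/10), G_i = 10^(G_i,dB/10)
  Stage 1: F_1 = 10^(0.976/10) = 1.252, G_1 = 10^(14.8/10) = 30.20
  Stage 2: F_2 = 10^(1.71/10) = 1.483, G_2 = 10^(18.2/10) = 66.07
  Stage 3: F_3 = 10^(1.83/10) = 1.524, G_3 = 10^(−1.83/10) = 0.6561
  Stage 4: F_4 = 10^(3.06/10) = 2.023, G_4 = 10^(−3.06/10) = 0.4943
Friis cascade:
  F = 1.252 + (1.483 − 1)/30.20 + (1.524 − 1)/1995 + (2.023 − 1)/1309 = 1.269
NF = 10 log₁₀(1.269) = 1.03 dB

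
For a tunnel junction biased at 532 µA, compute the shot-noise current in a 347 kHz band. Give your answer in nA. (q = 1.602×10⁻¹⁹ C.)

I_n = √(2qI·B)
2qI·B = 2 × 1.602×10⁻¹⁹ × 5.32×10⁻⁴ × 3.47×10⁵ = 5.91×10⁻¹⁷ A²
I_n = √(5.91×10⁻¹⁷) = 7.69×10⁻⁹ A = 7.69 nA

7.69 nA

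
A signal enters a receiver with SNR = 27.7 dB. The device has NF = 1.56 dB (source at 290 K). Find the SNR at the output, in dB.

By definition F = SNR_in/SNR_out, so in dB: SNR_out = SNR_in − NF
SNR_out = 27.7 − 1.56 = 26.14 dB

26.14 dB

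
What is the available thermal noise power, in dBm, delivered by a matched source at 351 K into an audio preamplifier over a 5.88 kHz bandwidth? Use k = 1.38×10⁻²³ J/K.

P_n = kTB = 1.38×10⁻²³ × 351 × 5.88×10³ = 2.85×10⁻¹⁷ W
In dBm: 10 log₁₀(2.85×10⁻¹⁷ / 10⁻³) = −135.5 dBm

−135.5 dBm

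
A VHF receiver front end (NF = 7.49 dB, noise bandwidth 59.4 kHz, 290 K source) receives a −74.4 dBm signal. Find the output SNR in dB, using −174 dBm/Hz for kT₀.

44.4 dB

Noise floor: N = −174 + 10 log₁₀(B) + NF
10 log₁₀(5.94×10⁴) = 47.74 dB
N = −174 + 47.74 + 7.49 = −118.77 dBm
SNR = P_sig − N = −74.4 − (−118.77) = 44.37 dB → 44.4 dB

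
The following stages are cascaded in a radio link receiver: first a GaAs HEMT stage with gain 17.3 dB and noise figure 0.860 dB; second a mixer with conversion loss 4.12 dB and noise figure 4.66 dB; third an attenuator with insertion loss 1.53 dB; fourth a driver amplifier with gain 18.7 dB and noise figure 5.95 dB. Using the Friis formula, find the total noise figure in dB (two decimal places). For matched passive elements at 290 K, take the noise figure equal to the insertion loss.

Convert to linear (a loss of L dB is a gain of −L dB): F_i = 10^(NF_i/10), G_i = 10^(G_i,dB/10)
  Stage 1: F_1 = 10^(0.860/10) = 1.219, G_1 = 10^(17.3/10) = 53.70
  Stage 2: F_2 = 10^(4.66/10) = 2.924, G_2 = 10^(−4.12/10) = 0.3873
  Stage 3: F_3 = 10^(1.53/10) = 1.422, G_3 = 10^(−1.53/10) = 0.7031
  Stage 4: F_4 = 10^(5.95/10) = 3.936, G_4 = 10^(18.7/10) = 74.13
Friis cascade:
  F = 1.219 + (2.924 − 1)/53.70 + (1.422 − 1)/20.80 + (3.936 − 1)/14.62 = 1.476
NF = 10 log₁₀(1.476) = 1.69 dB

1.69 dB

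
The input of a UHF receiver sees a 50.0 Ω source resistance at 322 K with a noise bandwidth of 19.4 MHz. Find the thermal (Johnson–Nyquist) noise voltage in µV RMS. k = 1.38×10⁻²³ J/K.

V_n = √(4kTRB)
4kTRB = 4 × 1.38×10⁻²³ × 322 × 5.00×10¹ × 1.94×10⁷ = 1.72×10⁻¹¹ V²
V_n = √(1.72×10⁻¹¹) = 4.15×10⁻⁶ V = 4.15 µV

4.15 µV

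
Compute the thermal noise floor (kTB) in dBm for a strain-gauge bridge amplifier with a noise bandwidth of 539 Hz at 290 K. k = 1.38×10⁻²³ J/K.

−146.7 dBm

P_n = kTB = 1.38×10⁻²³ × 290 × 5.39×10² = 2.16×10⁻¹⁸ W
In dBm: 10 log₁₀(2.16×10⁻¹⁸ / 10⁻³) = −146.7 dBm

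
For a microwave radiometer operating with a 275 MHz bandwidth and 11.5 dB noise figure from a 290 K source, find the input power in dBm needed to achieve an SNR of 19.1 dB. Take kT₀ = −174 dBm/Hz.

Sensitivity = −174 + 10 log₁₀(B) + NF + SNR_min
= −174 + 84.39 + 11.5 + 19.1
= −59.01 dBm → −59.0 dBm

−59.0 dBm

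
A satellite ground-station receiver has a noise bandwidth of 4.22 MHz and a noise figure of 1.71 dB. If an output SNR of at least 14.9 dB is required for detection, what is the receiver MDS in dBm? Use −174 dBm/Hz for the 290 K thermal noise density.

−91.1 dBm

Sensitivity = −174 + 10 log₁₀(B) + NF + SNR_min
= −174 + 66.25 + 1.71 + 14.9
= −91.14 dBm → −91.1 dBm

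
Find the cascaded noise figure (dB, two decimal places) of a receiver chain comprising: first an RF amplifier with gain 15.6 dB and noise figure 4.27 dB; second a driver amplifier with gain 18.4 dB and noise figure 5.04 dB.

Convert to linear (a loss of L dB is a gain of −L dB): F_i = 10^(NF_i/10), G_i = 10^(G_i,dB/10)
  Stage 1: F_1 = 10^(4.27/10) = 2.673, G_1 = 10^(15.6/10) = 36.31
  Stage 2: F_2 = 10^(5.04/10) = 3.192, G_2 = 10^(18.4/10) = 69.18
Friis cascade:
  F = 2.673 + (3.192 − 1)/36.31 = 2.733
NF = 10 log₁₀(2.733) = 4.37 dB

4.37 dB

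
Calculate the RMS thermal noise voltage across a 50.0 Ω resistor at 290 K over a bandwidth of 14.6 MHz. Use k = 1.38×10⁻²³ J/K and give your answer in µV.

V_n = √(4kTRB)
4kTRB = 4 × 1.38×10⁻²³ × 290 × 5.00×10¹ × 1.46×10⁷ = 1.17×10⁻¹¹ V²
V_n = √(1.17×10⁻¹¹) = 3.42×10⁻⁶ V = 3.42 µV

3.42 µV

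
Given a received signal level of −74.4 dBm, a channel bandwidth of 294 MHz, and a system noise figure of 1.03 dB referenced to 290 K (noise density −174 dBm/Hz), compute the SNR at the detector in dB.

13.9 dB

Noise floor: N = −174 + 10 log₁₀(B) + NF
10 log₁₀(2.94×10⁸) = 84.68 dB
N = −174 + 84.68 + 1.03 = −88.29 dBm
SNR = P_sig − N = −74.4 − (−88.29) = 13.89 dB → 13.9 dB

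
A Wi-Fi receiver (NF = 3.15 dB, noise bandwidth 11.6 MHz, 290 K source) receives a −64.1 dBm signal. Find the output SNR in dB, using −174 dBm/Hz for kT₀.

36.1 dB

Noise floor: N = −174 + 10 log₁₀(B) + NF
10 log₁₀(1.16×10⁷) = 70.64 dB
N = −174 + 70.64 + 3.15 = −100.21 dBm
SNR = P_sig − N = −64.1 − (−100.21) = 36.11 dB → 36.1 dB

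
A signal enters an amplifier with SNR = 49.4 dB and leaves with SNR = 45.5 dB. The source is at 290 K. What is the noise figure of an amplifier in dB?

3.9 dB

NF (dB) = SNR_in(dB) − SNR_out(dB) when the source is at T₀
NF = 49.4 − 45.5 = 3.9 dB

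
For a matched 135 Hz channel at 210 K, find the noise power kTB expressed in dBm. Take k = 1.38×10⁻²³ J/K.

P_n = kTB = 1.38×10⁻²³ × 210 × 1.35×10² = 3.91×10⁻¹⁹ W
In dBm: 10 log₁₀(3.91×10⁻¹⁹ / 10⁻³) = −154.1 dBm

−154.1 dBm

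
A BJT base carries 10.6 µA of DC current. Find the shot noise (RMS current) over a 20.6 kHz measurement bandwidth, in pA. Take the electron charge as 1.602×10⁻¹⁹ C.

265 pA

I_n = √(2qI·B)
2qI·B = 2 × 1.602×10⁻¹⁹ × 1.06×10⁻⁵ × 2.06×10⁴ = 7.00×10⁻²⁰ A²
I_n = √(7.00×10⁻²⁰) = 2.65×10⁻¹⁰ A = 265 pA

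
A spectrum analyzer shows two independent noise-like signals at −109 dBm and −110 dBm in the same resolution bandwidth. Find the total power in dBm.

Convert to linear, add, convert back:
P₁ = 1.26×10⁻¹⁴ W, P₂ = 1.00×10⁻¹⁴ W
P_tot = 2.26×10⁻¹⁴ W → 10 log₁₀(P_tot / 10⁻³) = −106.5 dBm

−106.5 dBm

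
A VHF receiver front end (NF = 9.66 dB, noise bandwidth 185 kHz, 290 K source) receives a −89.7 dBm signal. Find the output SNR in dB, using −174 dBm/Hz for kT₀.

22.0 dB

Noise floor: N = −174 + 10 log₁₀(B) + NF
10 log₁₀(1.85×10⁵) = 52.67 dB
N = −174 + 52.67 + 9.66 = −111.67 dBm
SNR = P_sig − N = −89.7 − (−111.67) = 21.97 dB → 22.0 dB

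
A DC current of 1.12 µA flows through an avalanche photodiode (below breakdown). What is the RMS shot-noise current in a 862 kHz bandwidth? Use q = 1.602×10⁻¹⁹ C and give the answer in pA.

I_n = √(2qI·B)
2qI·B = 2 × 1.602×10⁻¹⁹ × 1.12×10⁻⁶ × 8.62×10⁵ = 3.09×10⁻¹⁹ A²
I_n = √(3.09×10⁻¹⁹) = 5.56×10⁻¹⁰ A = 556 pA

556 pA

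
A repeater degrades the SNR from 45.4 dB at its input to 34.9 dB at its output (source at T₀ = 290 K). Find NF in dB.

NF (dB) = SNR_in(dB) − SNR_out(dB) when the source is at T₀
NF = 45.4 − 34.9 = 10.5 dB

10.5 dB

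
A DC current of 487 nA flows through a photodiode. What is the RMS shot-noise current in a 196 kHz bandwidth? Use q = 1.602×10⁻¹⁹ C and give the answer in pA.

175 pA

I_n = √(2qI·B)
2qI·B = 2 × 1.602×10⁻¹⁹ × 4.87×10⁻⁷ × 1.96×10⁵ = 3.06×10⁻²⁰ A²
I_n = √(3.06×10⁻²⁰) = 1.75×10⁻¹⁰ A = 175 pA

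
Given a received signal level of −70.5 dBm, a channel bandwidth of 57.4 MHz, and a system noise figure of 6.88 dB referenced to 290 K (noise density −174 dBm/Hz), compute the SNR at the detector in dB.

Noise floor: N = −174 + 10 log₁₀(B) + NF
10 log₁₀(5.74×10⁷) = 77.59 dB
N = −174 + 77.59 + 6.88 = −89.53 dBm
SNR = P_sig − N = −70.5 − (−89.53) = 19.03 dB → 19.0 dB

19.0 dB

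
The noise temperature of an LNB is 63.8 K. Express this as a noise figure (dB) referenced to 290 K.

0.864 dB

F = 1 + T_e/T₀ = 1 + 63.8/290 = 1.22
NF = 10 log₁₀(1.22) = 0.864 dB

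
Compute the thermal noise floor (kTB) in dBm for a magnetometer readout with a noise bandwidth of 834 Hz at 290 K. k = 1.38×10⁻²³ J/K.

−144.8 dBm

P_n = kTB = 1.38×10⁻²³ × 290 × 8.34×10² = 3.34×10⁻¹⁸ W
In dBm: 10 log₁₀(3.34×10⁻¹⁸ / 10⁻³) = −144.8 dBm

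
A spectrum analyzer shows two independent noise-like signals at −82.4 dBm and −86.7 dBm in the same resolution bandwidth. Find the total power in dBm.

−81.0 dBm

Convert to linear, add, convert back:
P₁ = 5.75×10⁻¹² W, P₂ = 2.14×10⁻¹² W
P_tot = 7.89×10⁻¹² W → 10 log₁₀(P_tot / 10⁻³) = −81.0 dBm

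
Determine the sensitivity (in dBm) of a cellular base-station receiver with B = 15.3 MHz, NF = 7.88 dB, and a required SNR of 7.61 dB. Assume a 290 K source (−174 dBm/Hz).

Sensitivity = −174 + 10 log₁₀(B) + NF + SNR_min
= −174 + 71.85 + 7.88 + 7.61
= −86.66 dBm → −86.7 dBm

−86.7 dBm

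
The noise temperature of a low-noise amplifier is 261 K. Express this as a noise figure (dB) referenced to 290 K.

2.79 dB

F = 1 + T_e/T₀ = 1 + 261/290 = 1.9
NF = 10 log₁₀(1.9) = 2.79 dB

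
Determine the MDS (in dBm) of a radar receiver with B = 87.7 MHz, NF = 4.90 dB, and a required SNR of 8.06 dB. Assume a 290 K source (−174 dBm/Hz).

Sensitivity = −174 + 10 log₁₀(B) + NF + SNR_min
= −174 + 79.43 + 4.90 + 8.06
= −81.61 dBm → −81.6 dBm

−81.6 dBm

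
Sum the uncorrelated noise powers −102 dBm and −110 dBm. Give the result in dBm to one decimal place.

Convert to linear, add, convert back:
P₁ = 6.31×10⁻¹⁴ W, P₂ = 1.00×10⁻¹⁴ W
P_tot = 7.31×10⁻¹⁴ W → 10 log₁₀(P_tot / 10⁻³) = −101.4 dBm

−101.4 dBm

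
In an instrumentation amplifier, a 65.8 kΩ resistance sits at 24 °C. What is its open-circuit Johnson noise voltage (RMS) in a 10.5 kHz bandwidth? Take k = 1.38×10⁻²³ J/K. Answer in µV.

T = 24 °C + 273.15 = 297.15 K
V_n = √(4kTRB)
4kTRB = 4 × 1.38×10⁻²³ × 297.15 × 6.58×10⁴ × 1.05×10⁴ = 1.13×10⁻¹¹ V²
V_n = √(1.13×10⁻¹¹) = 3.37×10⁻⁶ V = 3.37 µV

3.37 µV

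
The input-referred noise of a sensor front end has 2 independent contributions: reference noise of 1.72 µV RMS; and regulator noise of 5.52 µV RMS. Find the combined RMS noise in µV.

Uncorrelated sources add in power (mean-square): V_tot = √(ΣV_i²)
V_tot = √[(1.72×10⁻⁶)² + (5.52×10⁻⁶)²] = 5.78×10⁻⁶ V = 5.78 µV

5.78 µV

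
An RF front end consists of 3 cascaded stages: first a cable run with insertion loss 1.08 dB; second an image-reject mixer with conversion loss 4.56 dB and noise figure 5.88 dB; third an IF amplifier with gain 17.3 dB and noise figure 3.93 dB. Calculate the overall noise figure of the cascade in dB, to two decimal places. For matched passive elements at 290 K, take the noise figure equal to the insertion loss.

10.15 dB

Convert to linear (a loss of L dB is a gain of −L dB): F_i = 10^(NF_i/10), G_i = 10^(G_i,dB/10)
  Stage 1: F_1 = 10^(1.08/10) = 1.282, G_1 = 10^(−1.08/10) = 0.7798
  Stage 2: F_2 = 10^(5.88/10) = 3.873, G_2 = 10^(−4.56/10) = 0.3499
  Stage 3: F_3 = 10^(3.93/10) = 2.472, G_3 = 10^(17.3/10) = 53.70
Friis cascade:
  F = 1.282 + (3.873 − 1)/0.7798 + (2.472 − 1)/0.2729 = 10.36
NF = 10 log₁₀(10.36) = 10.15 dB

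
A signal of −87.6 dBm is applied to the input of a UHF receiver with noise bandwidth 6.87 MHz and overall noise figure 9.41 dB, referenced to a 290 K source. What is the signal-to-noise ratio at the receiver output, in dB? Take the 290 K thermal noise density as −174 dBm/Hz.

Noise floor: N = −174 + 10 log₁₀(B) + NF
10 log₁₀(6.87×10⁶) = 68.37 dB
N = −174 + 68.37 + 9.41 = −96.22 dBm
SNR = P_sig − N = −87.6 − (−96.22) = 8.62 dB → 8.6 dB

8.6 dB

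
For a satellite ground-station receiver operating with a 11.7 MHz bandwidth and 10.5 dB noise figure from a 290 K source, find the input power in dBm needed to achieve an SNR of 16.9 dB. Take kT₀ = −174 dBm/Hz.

−75.9 dBm

Sensitivity = −174 + 10 log₁₀(B) + NF + SNR_min
= −174 + 70.68 + 10.5 + 16.9
= −75.92 dBm → −75.9 dBm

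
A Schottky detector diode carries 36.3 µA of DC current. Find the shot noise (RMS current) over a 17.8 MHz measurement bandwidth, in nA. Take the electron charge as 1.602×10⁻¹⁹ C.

I_n = √(2qI·B)
2qI·B = 2 × 1.602×10⁻¹⁹ × 3.63×10⁻⁵ × 1.78×10⁷ = 2.07×10⁻¹⁶ A²
I_n = √(2.07×10⁻¹⁶) = 1.44×10⁻⁸ A = 14.4 nA

14.4 nA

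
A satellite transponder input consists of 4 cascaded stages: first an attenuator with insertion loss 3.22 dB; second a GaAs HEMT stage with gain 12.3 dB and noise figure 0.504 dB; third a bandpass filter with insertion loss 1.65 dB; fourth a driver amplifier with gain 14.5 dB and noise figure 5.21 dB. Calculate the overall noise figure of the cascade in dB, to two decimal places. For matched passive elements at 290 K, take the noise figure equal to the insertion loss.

Convert to linear (a loss of L dB is a gain of −L dB): F_i = 10^(NF_i/10), G_i = 10^(G_i,dB/10)
  Stage 1: F_1 = 10^(3.22/10) = 2.099, G_1 = 10^(−3.22/10) = 0.4764
  Stage 2: F_2 = 10^(0.504/10) = 1.123, G_2 = 10^(12.3/10) = 16.98
  Stage 3: F_3 = 10^(1.65/10) = 1.462, G_3 = 10^(−1.65/10) = 0.6839
  Stage 4: F_4 = 10^(5.21/10) = 3.319, G_4 = 10^(14.5/10) = 28.18
Friis cascade:
  F = 2.099 + (1.123 − 1)/0.4764 + (1.462 − 1)/8.091 + (3.319 − 1)/5.534 = 2.833
NF = 10 log₁₀(2.833) = 4.52 dB

4.52 dB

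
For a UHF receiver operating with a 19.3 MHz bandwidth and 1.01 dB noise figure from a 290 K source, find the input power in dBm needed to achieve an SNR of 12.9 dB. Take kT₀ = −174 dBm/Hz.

Sensitivity = −174 + 10 log₁₀(B) + NF + SNR_min
= −174 + 72.86 + 1.01 + 12.9
= −87.23 dBm → −87.2 dBm

−87.2 dBm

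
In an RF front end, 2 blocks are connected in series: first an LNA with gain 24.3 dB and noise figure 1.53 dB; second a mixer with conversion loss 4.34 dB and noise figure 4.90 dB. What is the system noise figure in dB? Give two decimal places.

1.55 dB

Convert to linear (a loss of L dB is a gain of −L dB): F_i = 10^(NF_i/10), G_i = 10^(G_i,dB/10)
  Stage 1: F_1 = 10^(1.53/10) = 1.422, G_1 = 10^(24.3/10) = 269.2
  Stage 2: F_2 = 10^(4.90/10) = 3.090, G_2 = 10^(−4.34/10) = 0.3681
Friis cascade:
  F = 1.422 + (3.090 − 1)/269.2 = 1.430
NF = 10 log₁₀(1.430) = 1.55 dB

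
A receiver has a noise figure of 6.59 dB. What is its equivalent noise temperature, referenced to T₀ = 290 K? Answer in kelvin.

1033 K

F = 10^(6.59/10) = 4.56037
T_e = (F − 1)·T₀ = (4.56037 − 1) × 290 = 1033 K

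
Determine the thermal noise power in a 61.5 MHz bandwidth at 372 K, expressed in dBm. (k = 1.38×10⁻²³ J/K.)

−95.0 dBm

P_n = kTB = 1.38×10⁻²³ × 372 × 6.15×10⁷ = 3.16×10⁻¹³ W
In dBm: 10 log₁₀(3.16×10⁻¹³ / 10⁻³) = −95.0 dBm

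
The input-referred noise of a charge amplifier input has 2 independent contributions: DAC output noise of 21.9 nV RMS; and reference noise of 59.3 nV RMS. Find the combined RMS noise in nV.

63.2 nV

Uncorrelated sources add in power (mean-square): V_tot = √(ΣV_i²)
V_tot = √[(2.19×10⁻⁸)² + (5.93×10⁻⁸)²] = 6.32×10⁻⁸ V = 63.2 nV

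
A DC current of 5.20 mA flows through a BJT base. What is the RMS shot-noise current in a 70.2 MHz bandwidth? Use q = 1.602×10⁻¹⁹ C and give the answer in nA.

I_n = √(2qI·B)
2qI·B = 2 × 1.602×10⁻¹⁹ × 5.20×10⁻³ × 7.02×10⁷ = 1.17×10⁻¹³ A²
I_n = √(1.17×10⁻¹³) = 3.42×10⁻⁷ A = 342 nA

342 nA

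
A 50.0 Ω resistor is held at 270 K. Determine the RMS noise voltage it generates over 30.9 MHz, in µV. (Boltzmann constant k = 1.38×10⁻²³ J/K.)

4.80 µV

V_n = √(4kTRB)
4kTRB = 4 × 1.38×10⁻²³ × 270 × 5.00×10¹ × 3.09×10⁷ = 2.30×10⁻¹¹ V²
V_n = √(2.30×10⁻¹¹) = 4.80×10⁻⁶ V = 4.80 µV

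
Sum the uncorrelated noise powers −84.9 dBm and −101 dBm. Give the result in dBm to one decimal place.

Convert to linear, add, convert back:
P₁ = 3.24×10⁻¹² W, P₂ = 7.94×10⁻¹⁴ W
P_tot = 3.32×10⁻¹² W → 10 log₁₀(P_tot / 10⁻³) = −84.8 dBm

−84.8 dBm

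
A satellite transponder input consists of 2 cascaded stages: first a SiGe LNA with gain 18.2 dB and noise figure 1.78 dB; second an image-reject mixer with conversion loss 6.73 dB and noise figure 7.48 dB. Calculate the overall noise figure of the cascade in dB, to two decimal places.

Convert to linear (a loss of L dB is a gain of −L dB): F_i = 10^(NF_i/10), G_i = 10^(G_i,dB/10)
  Stage 1: F_1 = 10^(1.78/10) = 1.507, G_1 = 10^(18.2/10) = 66.07
  Stage 2: F_2 = 10^(7.48/10) = 5.598, G_2 = 10^(−6.73/10) = 0.2123
Friis cascade:
  F = 1.507 + (5.598 − 1)/66.07 = 1.576
NF = 10 log₁₀(1.576) = 1.98 dB

1.98 dB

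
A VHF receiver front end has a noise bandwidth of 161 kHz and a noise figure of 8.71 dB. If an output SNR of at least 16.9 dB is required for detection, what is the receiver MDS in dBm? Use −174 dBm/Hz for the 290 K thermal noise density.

Sensitivity = −174 + 10 log₁₀(B) + NF + SNR_min
= −174 + 52.07 + 8.71 + 16.9
= −96.32 dBm → −96.3 dBm

−96.3 dBm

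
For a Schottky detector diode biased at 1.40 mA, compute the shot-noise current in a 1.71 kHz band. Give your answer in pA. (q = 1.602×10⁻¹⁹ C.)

876 pA

I_n = √(2qI·B)
2qI·B = 2 × 1.602×10⁻¹⁹ × 1.40×10⁻³ × 1.71×10³ = 7.67×10⁻¹⁹ A²
I_n = √(7.67×10⁻¹⁹) = 8.76×10⁻¹⁰ A = 876 pA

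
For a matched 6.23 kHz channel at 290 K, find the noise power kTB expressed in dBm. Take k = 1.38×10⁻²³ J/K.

P_n = kTB = 1.38×10⁻²³ × 290 × 6.23×10³ = 2.49×10⁻¹⁷ W
In dBm: 10 log₁₀(2.49×10⁻¹⁷ / 10⁻³) = −136.0 dBm

−136.0 dBm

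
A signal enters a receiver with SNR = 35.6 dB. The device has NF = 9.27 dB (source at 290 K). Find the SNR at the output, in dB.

26.33 dB

By definition F = SNR_in/SNR_out, so in dB: SNR_out = SNR_in − NF
SNR_out = 35.6 − 9.27 = 26.33 dB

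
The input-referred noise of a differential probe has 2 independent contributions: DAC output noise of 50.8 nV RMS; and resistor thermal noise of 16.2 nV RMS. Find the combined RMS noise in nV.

Uncorrelated sources add in power (mean-square): V_tot = √(ΣV_i²)
V_tot = √[(5.08×10⁻⁸)² + (1.62×10⁻⁸)²] = 5.33×10⁻⁸ V = 53.3 nV

53.3 nV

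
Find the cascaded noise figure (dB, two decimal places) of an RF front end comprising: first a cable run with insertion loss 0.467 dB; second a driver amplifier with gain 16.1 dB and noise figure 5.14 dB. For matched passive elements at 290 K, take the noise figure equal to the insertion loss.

5.61 dB

Convert to linear (a loss of L dB is a gain of −L dB): F_i = 10^(NF_i/10), G_i = 10^(G_i,dB/10)
  Stage 1: F_1 = 10^(0.467/10) = 1.114, G_1 = 10^(−0.467/10) = 0.8980
  Stage 2: F_2 = 10^(5.14/10) = 3.266, G_2 = 10^(16.1/10) = 40.74
Friis cascade:
  F = 1.114 + (3.266 − 1)/0.8980 = 3.637
NF = 10 log₁₀(3.637) = 5.61 dB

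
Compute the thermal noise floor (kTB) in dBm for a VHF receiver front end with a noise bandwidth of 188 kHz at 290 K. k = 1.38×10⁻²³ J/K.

P_n = kTB = 1.38×10⁻²³ × 290 × 1.88×10⁵ = 7.52×10⁻¹⁶ W
In dBm: 10 log₁₀(7.52×10⁻¹⁶ / 10⁻³) = −121.2 dBm

−121.2 dBm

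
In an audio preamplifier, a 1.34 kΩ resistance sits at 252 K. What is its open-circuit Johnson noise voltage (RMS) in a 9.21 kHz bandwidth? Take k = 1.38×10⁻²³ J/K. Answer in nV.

V_n = √(4kTRB)
4kTRB = 4 × 1.38×10⁻²³ × 252 × 1.34×10³ × 9.21×10³ = 1.72×10⁻¹³ V²
V_n = √(1.72×10⁻¹³) = 4.14×10⁻⁷ V = 414 nV

414 nV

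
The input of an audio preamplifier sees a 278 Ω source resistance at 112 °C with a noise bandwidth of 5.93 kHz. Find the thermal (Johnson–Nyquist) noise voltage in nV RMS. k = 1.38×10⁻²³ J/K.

T = 112 °C + 273.15 = 385.15 K
V_n = √(4kTRB)
4kTRB = 4 × 1.38×10⁻²³ × 385.15 × 2.78×10² × 5.93×10³ = 3.50×10⁻¹⁴ V²
V_n = √(3.50×10⁻¹⁴) = 1.87×10⁻⁷ V = 187 nV

187 nV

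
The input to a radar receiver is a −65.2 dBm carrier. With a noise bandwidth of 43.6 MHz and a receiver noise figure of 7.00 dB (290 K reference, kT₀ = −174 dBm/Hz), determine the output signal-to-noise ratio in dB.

25.4 dB

Noise floor: N = −174 + 10 log₁₀(B) + NF
10 log₁₀(4.36×10⁷) = 76.39 dB
N = −174 + 76.39 + 7.00 = −90.61 dBm
SNR = P_sig − N = −65.2 − (−90.61) = 25.41 dB → 25.4 dB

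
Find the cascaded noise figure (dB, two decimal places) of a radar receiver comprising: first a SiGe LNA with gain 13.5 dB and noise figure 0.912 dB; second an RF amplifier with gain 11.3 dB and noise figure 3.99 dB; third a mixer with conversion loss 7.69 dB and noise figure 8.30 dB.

Convert to linear (a loss of L dB is a gain of −L dB): F_i = 10^(NF_i/10), G_i = 10^(G_i,dB/10)
  Stage 1: F_1 = 10^(0.912/10) = 1.234, G_1 = 10^(13.5/10) = 22.39
  Stage 2: F_2 = 10^(3.99/10) = 2.506, G_2 = 10^(11.3/10) = 13.49
  Stage 3: F_3 = 10^(8.30/10) = 6.761, G_3 = 10^(−7.69/10) = 0.1702
Friis cascade:
  F = 1.234 + (2.506 − 1)/22.39 + (6.761 − 1)/302.0 = 1.320
NF = 10 log₁₀(1.320) = 1.21 dB

1.21 dB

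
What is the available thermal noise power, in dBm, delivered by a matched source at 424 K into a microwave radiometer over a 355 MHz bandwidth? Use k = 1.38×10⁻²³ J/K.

P_n = kTB = 1.38×10⁻²³ × 424 × 3.55×10⁸ = 2.08×10⁻¹² W
In dBm: 10 log₁₀(2.08×10⁻¹² / 10⁻³) = −86.8 dBm

−86.8 dBm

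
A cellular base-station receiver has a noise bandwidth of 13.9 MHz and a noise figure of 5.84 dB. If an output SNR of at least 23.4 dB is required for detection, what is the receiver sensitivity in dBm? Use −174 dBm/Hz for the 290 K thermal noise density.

−73.3 dBm

Sensitivity = −174 + 10 log₁₀(B) + NF + SNR_min
= −174 + 71.43 + 5.84 + 23.4
= −73.33 dBm → −73.3 dBm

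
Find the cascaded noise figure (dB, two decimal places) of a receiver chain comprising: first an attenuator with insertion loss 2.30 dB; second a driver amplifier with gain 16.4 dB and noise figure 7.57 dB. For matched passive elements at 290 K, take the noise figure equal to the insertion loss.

9.87 dB

Convert to linear (a loss of L dB is a gain of −L dB): F_i = 10^(NF_i/10), G_i = 10^(G_i,dB/10)
  Stage 1: F_1 = 10^(2.30/10) = 1.698, G_1 = 10^(−2.30/10) = 0.5888
  Stage 2: F_2 = 10^(7.57/10) = 5.715, G_2 = 10^(16.4/10) = 43.65
Friis cascade:
  F = 1.698 + (5.715 − 1)/0.5888 = 9.705
NF = 10 log₁₀(9.705) = 9.87 dB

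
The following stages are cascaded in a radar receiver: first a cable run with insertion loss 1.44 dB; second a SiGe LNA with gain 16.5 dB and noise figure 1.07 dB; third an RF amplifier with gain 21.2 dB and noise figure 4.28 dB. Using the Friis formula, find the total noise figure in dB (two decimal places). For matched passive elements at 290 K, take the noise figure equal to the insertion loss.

Convert to linear (a loss of L dB is a gain of −L dB): F_i = 10^(NF_i/10), G_i = 10^(G_i,dB/10)
  Stage 1: F_1 = 10^(1.44/10) = 1.393, G_1 = 10^(−1.44/10) = 0.7178
  Stage 2: F_2 = 10^(1.07/10) = 1.279, G_2 = 10^(16.5/10) = 44.67
  Stage 3: F_3 = 10^(4.28/10) = 2.679, G_3 = 10^(21.2/10) = 131.8
Friis cascade:
  F = 1.393 + (1.279 − 1)/0.7178 + (2.679 − 1)/32.06 = 1.835
NF = 10 log₁₀(1.835) = 2.64 dB

2.64 dB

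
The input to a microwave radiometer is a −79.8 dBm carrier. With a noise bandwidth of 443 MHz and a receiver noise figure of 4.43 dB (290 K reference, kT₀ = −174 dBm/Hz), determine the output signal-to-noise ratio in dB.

Noise floor: N = −174 + 10 log₁₀(B) + NF
10 log₁₀(4.43×10⁸) = 86.46 dB
N = −174 + 86.46 + 4.43 = −83.11 dBm
SNR = P_sig − N = −79.8 − (−83.11) = 3.31 dB → 3.3 dB

3.3 dB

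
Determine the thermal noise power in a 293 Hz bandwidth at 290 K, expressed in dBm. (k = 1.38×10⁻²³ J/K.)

P_n = kTB = 1.38×10⁻²³ × 290 × 2.93×10² = 1.17×10⁻¹⁸ W
In dBm: 10 log₁₀(1.17×10⁻¹⁸ / 10⁻³) = −149.3 dBm

−149.3 dBm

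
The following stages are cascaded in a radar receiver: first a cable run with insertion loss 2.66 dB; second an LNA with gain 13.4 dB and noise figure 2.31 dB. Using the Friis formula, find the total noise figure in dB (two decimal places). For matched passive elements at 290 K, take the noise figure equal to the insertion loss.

4.97 dB

Convert to linear (a loss of L dB is a gain of −L dB): F_i = 10^(NF_i/10), G_i = 10^(G_i,dB/10)
  Stage 1: F_1 = 10^(2.66/10) = 1.845, G_1 = 10^(−2.66/10) = 0.5420
  Stage 2: F_2 = 10^(2.31/10) = 1.702, G_2 = 10^(13.4/10) = 21.88
Friis cascade:
  F = 1.845 + (1.702 − 1)/0.5420 = 3.141
NF = 10 log₁₀(3.141) = 4.97 dB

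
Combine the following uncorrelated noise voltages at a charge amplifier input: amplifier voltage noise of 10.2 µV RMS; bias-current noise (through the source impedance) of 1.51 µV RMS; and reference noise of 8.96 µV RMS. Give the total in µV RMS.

Uncorrelated sources add in power (mean-square): V_tot = √(ΣV_i²)
V_tot = √[(1.02×10⁻⁵)² + (1.51×10⁻⁶)² + (8.96×10⁻⁶)²] = 1.37×10⁻⁵ V = 13.7 µV

13.7 µV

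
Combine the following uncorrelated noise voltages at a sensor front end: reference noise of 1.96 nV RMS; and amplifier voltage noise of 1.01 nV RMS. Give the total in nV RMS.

2.20 nV

Uncorrelated sources add in power (mean-square): V_tot = √(ΣV_i²)
V_tot = √[(1.96×10⁻⁹)² + (1.01×10⁻⁹)²] = 2.20×10⁻⁹ V = 2.20 nV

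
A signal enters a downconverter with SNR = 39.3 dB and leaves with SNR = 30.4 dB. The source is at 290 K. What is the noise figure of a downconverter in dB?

NF (dB) = SNR_in(dB) − SNR_out(dB) when the source is at T₀
NF = 39.3 − 30.4 = 8.9 dB

8.9 dB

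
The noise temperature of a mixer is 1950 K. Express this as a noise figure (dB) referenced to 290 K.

F = 1 + T_e/T₀ = 1 + 1950/290 = 7.72414
NF = 10 log₁₀(7.72414) = 8.88 dB

8.88 dB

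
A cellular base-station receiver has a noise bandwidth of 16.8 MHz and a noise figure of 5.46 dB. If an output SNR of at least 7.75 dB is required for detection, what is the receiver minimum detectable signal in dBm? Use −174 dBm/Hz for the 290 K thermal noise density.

−88.5 dBm

Sensitivity = −174 + 10 log₁₀(B) + NF + SNR_min
= −174 + 72.25 + 5.46 + 7.75
= −88.54 dBm → −88.5 dBm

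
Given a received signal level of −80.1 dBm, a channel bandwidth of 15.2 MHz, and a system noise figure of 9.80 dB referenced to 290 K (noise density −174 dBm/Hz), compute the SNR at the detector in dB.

12.3 dB

Noise floor: N = −174 + 10 log₁₀(B) + NF
10 log₁₀(1.52×10⁷) = 71.82 dB
N = −174 + 71.82 + 9.80 = −92.38 dBm
SNR = P_sig − N = −80.1 − (−92.38) = 12.28 dB → 12.3 dB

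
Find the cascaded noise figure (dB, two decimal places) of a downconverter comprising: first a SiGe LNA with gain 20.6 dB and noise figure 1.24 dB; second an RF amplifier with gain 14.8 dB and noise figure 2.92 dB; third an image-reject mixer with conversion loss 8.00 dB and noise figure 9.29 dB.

1.27 dB

Convert to linear (a loss of L dB is a gain of −L dB): F_i = 10^(NF_i/10), G_i = 10^(G_i,dB/10)
  Stage 1: F_1 = 10^(1.24/10) = 1.330, G_1 = 10^(20.6/10) = 114.8
  Stage 2: F_2 = 10^(2.92/10) = 1.959, G_2 = 10^(14.8/10) = 30.20
  Stage 3: F_3 = 10^(9.29/10) = 8.492, G_3 = 10^(−8.00/10) = 0.1585
Friis cascade:
  F = 1.330 + (1.959 − 1)/114.8 + (8.492 − 1)/3467 = 1.341
NF = 10 log₁₀(1.341) = 1.27 dB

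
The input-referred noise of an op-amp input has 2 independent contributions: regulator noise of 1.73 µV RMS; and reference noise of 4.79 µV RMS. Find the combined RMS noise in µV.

5.09 µV

Uncorrelated sources add in power (mean-square): V_tot = √(ΣV_i²)
V_tot = √[(1.73×10⁻⁶)² + (4.79×10⁻⁶)²] = 5.09×10⁻⁶ V = 5.09 µV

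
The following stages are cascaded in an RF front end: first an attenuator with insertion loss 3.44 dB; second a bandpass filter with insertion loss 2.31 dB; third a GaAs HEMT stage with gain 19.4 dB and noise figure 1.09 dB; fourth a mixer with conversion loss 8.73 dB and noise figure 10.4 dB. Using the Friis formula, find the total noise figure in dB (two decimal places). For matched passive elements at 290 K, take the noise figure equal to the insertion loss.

Convert to linear (a loss of L dB is a gain of −L dB): F_i = 10^(NF_i/10), G_i = 10^(G_i,dB/10)
  Stage 1: F_1 = 10^(3.44/10) = 2.208, G_1 = 10^(−3.44/10) = 0.4529
  Stage 2: F_2 = 10^(2.31/10) = 1.702, G_2 = 10^(−2.31/10) = 0.5875
  Stage 3: F_3 = 10^(1.09/10) = 1.285, G_3 = 10^(19.4/10) = 87.10
  Stage 4: F_4 = 10^(10.4/10) = 10.96, G_4 = 10^(−8.73/10) = 0.1340
Friis cascade:
  F = 2.208 + (1.702 − 1)/0.4529 + (1.285 − 1)/0.2661 + (10.96 − 1)/23.17 = 5.261
NF = 10 log₁₀(5.261) = 7.21 dB

7.21 dB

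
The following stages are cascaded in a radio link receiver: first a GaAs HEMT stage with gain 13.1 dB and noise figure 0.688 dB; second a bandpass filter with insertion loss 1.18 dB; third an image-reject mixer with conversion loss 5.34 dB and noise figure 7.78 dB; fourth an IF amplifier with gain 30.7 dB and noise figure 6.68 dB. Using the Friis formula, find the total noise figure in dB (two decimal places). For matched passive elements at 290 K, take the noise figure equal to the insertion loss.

Convert to linear (a loss of L dB is a gain of −L dB): F_i = 10^(NF_i/10), G_i = 10^(G_i,dB/10)
  Stage 1: F_1 = 10^(0.688/10) = 1.172, G_1 = 10^(13.1/10) = 20.42
  Stage 2: F_2 = 10^(1.18/10) = 1.312, G_2 = 10^(−1.18/10) = 0.7621
  Stage 3: F_3 = 10^(7.78/10) = 5.998, G_3 = 10^(−5.34/10) = 0.2924
  Stage 4: F_4 = 10^(6.68/10) = 4.656, G_4 = 10^(30.7/10) = 1175
Friis cascade:
  F = 1.172 + (1.312 − 1)/20.42 + (5.998 − 1)/15.56 + (4.656 − 1)/4.550 = 2.312
NF = 10 log₁₀(2.312) = 3.64 dB

3.64 dB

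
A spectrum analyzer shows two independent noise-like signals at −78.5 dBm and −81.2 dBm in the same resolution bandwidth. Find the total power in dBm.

Convert to linear, add, convert back:
P₁ = 1.41×10⁻¹¹ W, P₂ = 7.59×10⁻¹² W
P_tot = 2.17×10⁻¹¹ W → 10 log₁₀(P_tot / 10⁻³) = −76.6 dBm

−76.6 dBm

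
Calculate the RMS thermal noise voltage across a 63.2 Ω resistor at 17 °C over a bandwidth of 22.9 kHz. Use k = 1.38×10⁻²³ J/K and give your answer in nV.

152 nV

T = 17 °C + 273.15 = 290.15 K
V_n = √(4kTRB)
4kTRB = 4 × 1.38×10⁻²³ × 290.15 × 6.32×10¹ × 2.29×10⁴ = 2.32×10⁻¹⁴ V²
V_n = √(2.32×10⁻¹⁴) = 1.52×10⁻⁷ V = 152 nV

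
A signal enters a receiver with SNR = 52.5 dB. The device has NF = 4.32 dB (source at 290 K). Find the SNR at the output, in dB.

By definition F = SNR_in/SNR_out, so in dB: SNR_out = SNR_in − NF
SNR_out = 52.5 − 4.32 = 48.18 dB

48.18 dB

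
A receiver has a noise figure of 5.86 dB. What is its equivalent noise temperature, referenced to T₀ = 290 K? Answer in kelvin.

828 K

F = 10^(5.86/10) = 3.85478
T_e = (F − 1)·T₀ = (3.85478 − 1) × 290 = 828 K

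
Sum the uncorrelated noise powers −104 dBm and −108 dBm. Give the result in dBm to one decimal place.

−102.5 dBm

Convert to linear, add, convert back:
P₁ = 3.98×10⁻¹⁴ W, P₂ = 1.58×10⁻¹⁴ W
P_tot = 5.57×10⁻¹⁴ W → 10 log₁₀(P_tot / 10⁻³) = −102.5 dBm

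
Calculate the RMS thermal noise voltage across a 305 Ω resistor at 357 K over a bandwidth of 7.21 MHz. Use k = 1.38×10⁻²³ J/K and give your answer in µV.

V_n = √(4kTRB)
4kTRB = 4 × 1.38×10⁻²³ × 357 × 3.05×10² × 7.21×10⁶ = 4.33×10⁻¹¹ V²
V_n = √(4.33×10⁻¹¹) = 6.58×10⁻⁶ V = 6.58 µV

6.58 µV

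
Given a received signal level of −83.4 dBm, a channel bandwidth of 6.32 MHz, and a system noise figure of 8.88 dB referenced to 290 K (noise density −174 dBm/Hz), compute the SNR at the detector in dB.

13.7 dB

Noise floor: N = −174 + 10 log₁₀(B) + NF
10 log₁₀(6.32×10⁶) = 68.01 dB
N = −174 + 68.01 + 8.88 = −97.11 dBm
SNR = P_sig − N = −83.4 − (−97.11) = 13.71 dB → 13.7 dB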